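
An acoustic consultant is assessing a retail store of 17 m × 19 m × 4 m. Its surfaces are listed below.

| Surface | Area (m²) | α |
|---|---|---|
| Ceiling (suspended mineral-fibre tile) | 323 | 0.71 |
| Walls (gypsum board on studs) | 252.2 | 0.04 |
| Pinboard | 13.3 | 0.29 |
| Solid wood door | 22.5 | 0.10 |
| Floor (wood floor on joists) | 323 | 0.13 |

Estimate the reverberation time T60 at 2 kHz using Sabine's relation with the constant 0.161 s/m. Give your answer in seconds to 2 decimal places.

0.72 sec

Equivalent absorption area: A = 323*0.71 + 252.2*0.04 + 13.3*0.29 + 22.5*0.10 + 323*0.13 = 287.515 m².
Room volume: 1292 m³.
Sabine: RT60 = 0.161 × 1292 / 287.515 = 0.72 s.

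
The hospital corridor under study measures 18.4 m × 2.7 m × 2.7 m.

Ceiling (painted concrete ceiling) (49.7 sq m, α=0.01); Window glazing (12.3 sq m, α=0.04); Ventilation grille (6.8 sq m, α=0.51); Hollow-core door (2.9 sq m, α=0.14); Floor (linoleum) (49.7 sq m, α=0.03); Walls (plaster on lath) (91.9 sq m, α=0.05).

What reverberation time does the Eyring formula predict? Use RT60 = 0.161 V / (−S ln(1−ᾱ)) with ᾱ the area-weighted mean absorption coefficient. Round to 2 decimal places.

Total surface area S = 49.7 + 12.3 + 6.8 + 2.9 + 49.7 + 91.9 = 213.3 sq m.
Σ(Sᵢαᵢ) = 49.7×0.01 + 12.3×0.04 + 6.8×0.51 + 2.9×0.14 + 49.7×0.03 + 91.9×0.05 = 10.949.
Mean coefficient ᾱ = A/S = 0.0513.
−S·ln(1−ᾱ) = −213.3 × ln(1 − 0.0513) = 11.233.
V = 18.4 × 2.7 × 2.7 = 134.136 m³.
T = 0.161·V/[−S·ln(1−ᾱ)] = 0.161·134.136/11.233 = 1.92 s.

1.92 s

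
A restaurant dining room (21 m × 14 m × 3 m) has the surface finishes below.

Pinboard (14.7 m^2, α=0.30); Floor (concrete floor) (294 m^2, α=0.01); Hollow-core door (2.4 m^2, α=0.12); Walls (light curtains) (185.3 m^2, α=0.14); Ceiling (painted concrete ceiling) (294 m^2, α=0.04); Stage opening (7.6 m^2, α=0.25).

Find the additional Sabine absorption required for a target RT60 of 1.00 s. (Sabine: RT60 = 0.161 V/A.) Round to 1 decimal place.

94.8 sabins

Summing Sᵢαᵢ: 4.410 + 2.940 + 0.288 + 25.942 + 11.760 + 1.900 → A₁ = 47.240 sabins.
For T = 1.00 s, need A₂ = 0.161·V/T = 0.161·882/1.00 = 142.002 sabins.
Additional absorption ΔA = 142.002 − 47.240 = 94.8 sabins.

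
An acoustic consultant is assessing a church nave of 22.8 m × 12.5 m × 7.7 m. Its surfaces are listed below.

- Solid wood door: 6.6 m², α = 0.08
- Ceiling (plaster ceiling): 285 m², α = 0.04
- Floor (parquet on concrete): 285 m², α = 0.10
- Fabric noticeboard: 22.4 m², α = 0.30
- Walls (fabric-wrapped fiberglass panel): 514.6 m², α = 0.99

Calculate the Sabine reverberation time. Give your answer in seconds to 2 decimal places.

Summing Sᵢαᵢ: 0.528 + 11.400 + 28.500 + 6.720 + 509.454 → A = 556.602 sabins.
V = 22.8·12.5·7.7 = 2194.5 m³.
RT60 = 0.161 · V / A = 0.161 × 2194.5 / 556.602 = 0.63 s.

0.63 seconds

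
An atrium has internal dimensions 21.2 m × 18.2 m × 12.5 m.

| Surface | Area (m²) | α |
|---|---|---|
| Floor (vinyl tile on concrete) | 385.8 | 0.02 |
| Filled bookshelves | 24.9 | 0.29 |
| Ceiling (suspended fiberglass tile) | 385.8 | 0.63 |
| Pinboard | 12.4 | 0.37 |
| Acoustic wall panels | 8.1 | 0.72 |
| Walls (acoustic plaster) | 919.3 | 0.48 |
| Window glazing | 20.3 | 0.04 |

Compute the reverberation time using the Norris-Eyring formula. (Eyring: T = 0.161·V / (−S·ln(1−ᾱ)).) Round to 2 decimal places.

S = Σ Sᵢ = 1756.6 m².
Σ(Sᵢαᵢ) = 385.8·0.02 + 24.9·0.29 + 385.8·0.63 + 12.4·0.37 + 8.1·0.72 + 919.3·0.48 + 20.3·0.04 = 710.487.
ᾱ = 710.487 / 1756.6 = 0.4045.
−S·ln(1−ᾱ) = −1756.6 × ln(1 − 0.4045) = 910.540.
V = 21.2 × 18.2 × 12.5 = 4823 m³.
T = 0.161·V/[−S·ln(1−ᾱ)] = 0.161·4823/910.540 = 0.85 s.

0.85 seconds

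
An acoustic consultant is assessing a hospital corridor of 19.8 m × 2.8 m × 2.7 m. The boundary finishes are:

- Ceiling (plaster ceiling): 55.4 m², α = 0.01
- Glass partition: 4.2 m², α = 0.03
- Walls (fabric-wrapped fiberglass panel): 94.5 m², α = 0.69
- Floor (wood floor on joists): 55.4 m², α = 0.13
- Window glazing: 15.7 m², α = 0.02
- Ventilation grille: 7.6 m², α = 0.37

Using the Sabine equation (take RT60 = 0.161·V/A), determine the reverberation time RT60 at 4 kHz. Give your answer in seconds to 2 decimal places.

Total absorption A = 55.4·0.01 + 4.2·0.03 + 94.5·0.69 + 55.4·0.13 + 15.7·0.02 + 7.6·0.37
  = 0.554 + 0.126 + 65.205 + 7.202 + 0.314 + 2.812 = 76.213 m² sabins.
Volume V = 19.8 × 2.8 × 2.7 = 149.688 m³.
T = 0.161 V/A = 0.161·149.688/76.213 = 0.32 s.

0.32 seconds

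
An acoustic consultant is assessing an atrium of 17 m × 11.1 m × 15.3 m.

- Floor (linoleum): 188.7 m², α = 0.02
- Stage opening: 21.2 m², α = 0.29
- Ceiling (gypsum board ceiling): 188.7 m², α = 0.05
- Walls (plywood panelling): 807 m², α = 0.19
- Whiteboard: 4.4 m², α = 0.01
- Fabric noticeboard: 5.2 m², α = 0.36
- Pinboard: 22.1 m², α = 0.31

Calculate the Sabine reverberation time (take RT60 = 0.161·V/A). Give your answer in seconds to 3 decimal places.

2.562 sec

Equivalent absorption area: A = 188.7×0.02 + 21.2×0.29 + 188.7×0.05 + 807×0.19 + 4.4×0.01 + 5.2×0.36 + 22.1×0.31 = 181.454 m².
V = 17·11.1·15.3 = 2887.11 m³.
T = 0.161 V/A = 0.161·2887.11/181.454 = 2.562 s.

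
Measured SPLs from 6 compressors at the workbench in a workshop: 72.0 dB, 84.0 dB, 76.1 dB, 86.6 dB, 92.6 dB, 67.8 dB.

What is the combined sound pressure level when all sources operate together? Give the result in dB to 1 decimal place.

94.1 dB

Converting to relative power and adding: 10^(72.0/10) + 10^(84.0/10) + 10^(76.1/10) + 10^(86.6/10) + 10^(92.6/10) + 10^(67.8/10) = 2.591e+09.
L_total = 10·log₁₀(2.591e+09) = 94.1 dB.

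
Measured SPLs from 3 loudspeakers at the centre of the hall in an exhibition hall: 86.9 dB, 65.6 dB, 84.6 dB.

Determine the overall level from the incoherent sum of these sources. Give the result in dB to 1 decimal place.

88.9 dB

Σ 10^(Lᵢ/10) = 7.818e+08.
Back to dB: 10·log₁₀ Σ = 88.9 dB.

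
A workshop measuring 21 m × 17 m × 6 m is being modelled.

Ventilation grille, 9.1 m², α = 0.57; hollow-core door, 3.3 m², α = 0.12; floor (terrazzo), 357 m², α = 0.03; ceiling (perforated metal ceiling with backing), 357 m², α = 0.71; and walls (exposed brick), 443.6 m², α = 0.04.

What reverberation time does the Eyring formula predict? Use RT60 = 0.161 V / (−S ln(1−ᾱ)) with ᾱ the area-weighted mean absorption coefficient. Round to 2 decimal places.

S = Σ Sᵢ = 1170.0 m².
Absorption A = 9.1×0.57 + 3.3×0.12 + 357×0.03 + 357×0.71 + 443.6×0.04 = 287.507 sabins.
Mean coefficient ᾱ = A/S = 0.2457.
Eyring denominator: −S ln(1−ᾱ) = 329.899.
V = 21 × 17 × 6 = 2142 m³.
RT60 = 0.161 × 2142 / 329.899 = 1.05 s.

1.05 s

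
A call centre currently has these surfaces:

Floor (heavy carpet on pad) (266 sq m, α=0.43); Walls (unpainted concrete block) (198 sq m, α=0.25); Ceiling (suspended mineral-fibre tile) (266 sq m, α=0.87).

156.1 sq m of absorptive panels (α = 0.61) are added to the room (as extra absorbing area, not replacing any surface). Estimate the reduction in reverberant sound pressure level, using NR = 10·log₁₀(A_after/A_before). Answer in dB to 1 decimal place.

0.9 dB

A_before = Σ Sᵢαᵢ = 266·0.43 + 198·0.25 + 266·0.87 = 395.300 sabins.
Added absorption = 156.1 × 0.61 = 95.221 sabins.
A_after = 395.300 + 95.221 = 490.521 sabins.
NR = 10·log₁₀(490.521/395.300) = 0.9 dB.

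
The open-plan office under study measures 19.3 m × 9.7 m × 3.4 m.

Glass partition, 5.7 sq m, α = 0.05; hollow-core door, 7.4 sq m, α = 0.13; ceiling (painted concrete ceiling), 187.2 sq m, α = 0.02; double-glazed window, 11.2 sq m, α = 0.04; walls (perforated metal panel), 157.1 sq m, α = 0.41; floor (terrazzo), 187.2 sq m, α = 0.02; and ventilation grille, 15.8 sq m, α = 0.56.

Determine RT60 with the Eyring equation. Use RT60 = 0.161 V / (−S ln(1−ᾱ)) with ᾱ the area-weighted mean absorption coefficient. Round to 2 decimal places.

1.15 seconds

Total surface area S = 5.7 + 7.4 + 187.2 + 11.2 + 157.1 + 187.2 + 15.8 = 571.6 sq m.
Absorption A = 5.7×0.05 + 7.4×0.13 + 187.2×0.02 + 11.2×0.04 + 157.1×0.41 + 187.2×0.02 + 15.8×0.56 = 82.442 sabins.
ᾱ = 82.442 / 571.6 = 0.1442.
Eyring denominator: −S ln(1−ᾱ) = 89.009.
V = 19.3 × 9.7 × 3.4 = 636.514 m³.
T = 0.161·V/[−S·ln(1−ᾱ)] = 0.161·636.514/89.009 = 1.15 s.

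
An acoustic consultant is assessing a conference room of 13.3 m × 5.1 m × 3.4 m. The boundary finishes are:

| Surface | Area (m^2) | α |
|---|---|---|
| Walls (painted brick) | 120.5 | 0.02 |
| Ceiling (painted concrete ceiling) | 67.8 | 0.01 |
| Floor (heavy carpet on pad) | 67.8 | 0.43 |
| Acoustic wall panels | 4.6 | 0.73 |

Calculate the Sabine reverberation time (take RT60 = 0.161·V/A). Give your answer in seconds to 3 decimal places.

1.043 s

Summing Sᵢαᵢ: 2.410 + 0.678 + 29.154 + 3.358 → A = 35.600 sabins.
Room volume: 230.622 m³.
RT60 = 0.161 · V / A = 0.161 × 230.622 / 35.600 = 1.043 s.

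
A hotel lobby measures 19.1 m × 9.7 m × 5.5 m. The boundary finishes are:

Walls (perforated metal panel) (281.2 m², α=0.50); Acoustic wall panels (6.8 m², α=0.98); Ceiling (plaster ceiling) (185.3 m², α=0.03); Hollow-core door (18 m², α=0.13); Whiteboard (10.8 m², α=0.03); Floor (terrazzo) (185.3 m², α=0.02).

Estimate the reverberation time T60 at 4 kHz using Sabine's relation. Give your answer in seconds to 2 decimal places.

1.03 sec

Summing Sᵢαᵢ: 140.600 + 6.664 + 5.559 + 2.340 + 0.324 + 3.706 → A = 159.193 sabins.
V = 19.1·9.7·5.5 = 1018.985 m³.
T = 0.161 V/A = 0.161·1018.985/159.193 = 1.03 s.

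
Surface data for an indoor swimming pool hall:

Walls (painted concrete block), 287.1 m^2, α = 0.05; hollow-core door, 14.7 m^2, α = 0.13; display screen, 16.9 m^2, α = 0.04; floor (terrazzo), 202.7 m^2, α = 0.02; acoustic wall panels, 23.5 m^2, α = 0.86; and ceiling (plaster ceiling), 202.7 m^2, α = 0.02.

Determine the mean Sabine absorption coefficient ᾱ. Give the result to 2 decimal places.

0.06

Total surface area S = 747.6 m^2.
Σ(Sᵢαᵢ) = 287.1*0.05 + 14.7*0.13 + 16.9*0.04 + 202.7*0.02 + 23.5*0.86 + 202.7*0.02 = 45.260.
ᾱ = A/S = 0.06.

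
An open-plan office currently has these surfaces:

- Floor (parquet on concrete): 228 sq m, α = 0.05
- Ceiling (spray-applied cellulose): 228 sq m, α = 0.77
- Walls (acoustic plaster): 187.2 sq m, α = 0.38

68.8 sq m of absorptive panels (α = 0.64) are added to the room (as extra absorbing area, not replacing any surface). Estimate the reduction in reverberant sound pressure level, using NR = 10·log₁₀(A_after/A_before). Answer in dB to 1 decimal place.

Total absorption A_before = 228*0.05 + 228*0.77 + 187.2*0.38
  = 11.400 + 175.560 + 71.136 = 258.096 sq m sabins.
Treatment contributes 68.8·0.64 = 44.032 sabins.
New total A_after = 302.128 sabins.
Reduction = 10 log₁₀(A_after/A_before) = 10 log₁₀(1.1706) = 0.7 dB.

0.7 dB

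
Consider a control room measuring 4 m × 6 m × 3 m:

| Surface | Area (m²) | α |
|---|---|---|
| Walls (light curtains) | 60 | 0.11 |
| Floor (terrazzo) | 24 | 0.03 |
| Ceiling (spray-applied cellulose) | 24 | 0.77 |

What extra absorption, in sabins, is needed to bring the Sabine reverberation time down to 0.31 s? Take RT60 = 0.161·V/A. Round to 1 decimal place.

11.6 sabins

A₁ = Σ Sᵢαᵢ = 60*0.11 + 24*0.03 + 24*0.77 = 25.800 sabins.
V = 72 m³. Required absorption A₂ = 0.161 × 72 / 0.31 = 37.394 sabins.
Shortfall: 37.394 − 25.800 = 11.6 sabins.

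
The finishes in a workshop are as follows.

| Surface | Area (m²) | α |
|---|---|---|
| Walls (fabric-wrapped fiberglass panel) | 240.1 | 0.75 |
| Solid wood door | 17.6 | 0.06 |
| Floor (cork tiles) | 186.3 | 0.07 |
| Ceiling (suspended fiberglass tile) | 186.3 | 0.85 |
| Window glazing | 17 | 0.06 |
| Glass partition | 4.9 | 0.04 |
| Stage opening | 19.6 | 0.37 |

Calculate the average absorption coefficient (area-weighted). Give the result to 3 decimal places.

S = Σ Sᵢ = 240.1 + 17.6 + 186.3 + 186.3 + 17 + 4.9 + 19.6 = 671.8 m².
A = 240.1·0.75 + 17.6·0.06 + 186.3·0.07 + 186.3·0.85 + 17·0.06 + 4.9·0.04 + 19.6·0.37 = 360.995 sabins.
ᾱ = 360.995 / 671.8 = 0.537.

0.537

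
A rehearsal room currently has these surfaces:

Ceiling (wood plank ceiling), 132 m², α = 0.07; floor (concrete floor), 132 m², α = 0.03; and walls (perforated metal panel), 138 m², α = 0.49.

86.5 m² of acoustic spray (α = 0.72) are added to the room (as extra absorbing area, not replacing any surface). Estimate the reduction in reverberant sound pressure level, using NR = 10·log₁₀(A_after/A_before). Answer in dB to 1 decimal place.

2.5 dB

A_before = Σ Sᵢαᵢ = 132·0.07 + 132·0.03 + 138·0.49 = 80.820 sabins.
Added absorption = 86.5 × 0.72 = 62.280 sabins.
New total A_after = 143.100 sabins.
NR = 10·log₁₀(143.100/80.820) = 2.5 dB.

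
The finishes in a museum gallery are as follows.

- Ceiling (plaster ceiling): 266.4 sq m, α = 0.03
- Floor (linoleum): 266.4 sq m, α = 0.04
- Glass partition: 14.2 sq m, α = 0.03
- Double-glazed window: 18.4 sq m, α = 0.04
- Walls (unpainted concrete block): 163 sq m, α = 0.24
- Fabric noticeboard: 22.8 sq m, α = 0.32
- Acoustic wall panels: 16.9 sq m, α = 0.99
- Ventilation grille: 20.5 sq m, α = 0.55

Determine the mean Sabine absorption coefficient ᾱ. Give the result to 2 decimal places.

Total surface area S = 788.6 sq m.
Σ(Sᵢαᵢ) = 266.4·0.03 + 266.4·0.04 + 14.2·0.03 + 18.4·0.04 + 163·0.24 + 22.8·0.32 + 16.9·0.99 + 20.5·0.55 = 94.232.
ᾱ = A/S = 0.12.

0.12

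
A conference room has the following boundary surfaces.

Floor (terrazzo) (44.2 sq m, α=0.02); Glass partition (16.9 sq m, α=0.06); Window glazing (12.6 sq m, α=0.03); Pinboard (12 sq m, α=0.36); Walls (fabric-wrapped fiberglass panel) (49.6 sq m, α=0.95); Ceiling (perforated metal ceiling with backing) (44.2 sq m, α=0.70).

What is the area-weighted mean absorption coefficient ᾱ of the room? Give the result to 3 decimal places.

S = Σ Sᵢ = 44.2 + 16.9 + 12.6 + 12 + 49.6 + 44.2 = 179.5 sq m.
Weighted sum Σ Sα = 84.656.
ᾱ = A/S = 0.472.

0.472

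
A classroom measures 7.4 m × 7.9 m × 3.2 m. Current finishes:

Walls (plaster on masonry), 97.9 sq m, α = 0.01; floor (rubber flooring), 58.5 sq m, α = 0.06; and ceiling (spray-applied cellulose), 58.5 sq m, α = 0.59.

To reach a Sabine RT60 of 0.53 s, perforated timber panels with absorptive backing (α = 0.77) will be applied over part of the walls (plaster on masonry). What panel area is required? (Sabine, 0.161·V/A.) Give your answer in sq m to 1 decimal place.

A₁ = Σ Sᵢαᵢ = 97.9×0.01 + 58.5×0.06 + 58.5×0.59 = 39.004 sabins.
V = 187.072 m³. Target absorption A₂ = 0.161 × 187.072 / 0.53 = 56.828 sabins.
ΔA needed = 56.828 − 39.004 = 17.824 sabins.
Net gain per sq m: Δα = 0.77 − 0.01 = 0.76.
Panel area = 17.824 / 0.76 = 23.5 sq m.

23.5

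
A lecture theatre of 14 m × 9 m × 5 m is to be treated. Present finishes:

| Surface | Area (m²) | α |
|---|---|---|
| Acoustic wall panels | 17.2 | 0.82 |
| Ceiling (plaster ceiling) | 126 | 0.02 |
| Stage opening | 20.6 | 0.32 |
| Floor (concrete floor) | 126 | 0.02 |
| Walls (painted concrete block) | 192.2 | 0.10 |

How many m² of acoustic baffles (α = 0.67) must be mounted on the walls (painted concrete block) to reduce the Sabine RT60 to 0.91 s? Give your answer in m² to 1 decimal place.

Total absorption A₁ = 17.2*0.82 + 126*0.02 + 20.6*0.32 + 126*0.02 + 192.2*0.10
  = 14.104 + 2.520 + 6.592 + 2.520 + 19.220 = 44.956 m² sabins.
Required A₂ = 0.161·630/0.91 = 111.462 sabins.
Absorption to add: 111.462 − 44.956 = 66.506 sabins.
Net gain per m²: Δα = 0.67 − 0.10 = 0.57.
Panel area = 66.506 / 0.57 = 116.7 m².

116.7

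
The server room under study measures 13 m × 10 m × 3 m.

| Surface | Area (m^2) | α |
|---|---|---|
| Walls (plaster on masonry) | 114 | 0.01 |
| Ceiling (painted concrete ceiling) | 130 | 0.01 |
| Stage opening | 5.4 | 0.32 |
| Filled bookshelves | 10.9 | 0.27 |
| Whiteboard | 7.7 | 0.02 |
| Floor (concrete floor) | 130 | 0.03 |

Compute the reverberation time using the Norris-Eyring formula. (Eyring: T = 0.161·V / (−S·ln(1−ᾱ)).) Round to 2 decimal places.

Total surface area S = 114 + 130 + 5.4 + 10.9 + 7.7 + 130 = 398.0 m^2.
Σ(Sᵢαᵢ) = 114·0.01 + 130·0.01 + 5.4·0.32 + 10.9·0.27 + 7.7·0.02 + 130·0.03 = 11.165.
Mean coefficient ᾱ = A/S = 0.0281.
−S·ln(1−ᾱ) = −398.0 × ln(1 − 0.0281) = 11.344.
V = 13 × 10 × 3 = 390 m³.
T = 0.161·V/[−S·ln(1−ᾱ)] = 0.161·390/11.344 = 5.54 s.

5.54 s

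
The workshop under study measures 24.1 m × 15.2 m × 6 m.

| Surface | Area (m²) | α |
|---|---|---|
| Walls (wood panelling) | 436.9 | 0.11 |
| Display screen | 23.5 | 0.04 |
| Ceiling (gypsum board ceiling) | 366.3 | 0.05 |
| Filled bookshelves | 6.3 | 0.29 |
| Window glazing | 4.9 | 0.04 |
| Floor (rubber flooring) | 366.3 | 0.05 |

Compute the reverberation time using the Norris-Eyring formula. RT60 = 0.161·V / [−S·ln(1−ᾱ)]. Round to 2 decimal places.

3.89 seconds

Total surface area S = 436.9 + 23.5 + 366.3 + 6.3 + 4.9 + 366.3 = 1204.2 m².
Σ(Sᵢαᵢ) = 436.9×0.11 + 23.5×0.04 + 366.3×0.05 + 6.3×0.29 + 4.9×0.04 + 366.3×0.05 = 87.652.
Mean coefficient ᾱ = A/S = 0.0728.
−S·ln(1−ᾱ) = −1204.2 × ln(1 − 0.0728) = 91.021.
V = 24.1 × 15.2 × 6 = 2197.92 m³.
T = 0.161·V/[−S·ln(1−ᾱ)] = 0.161·2197.92/91.021 = 3.89 s.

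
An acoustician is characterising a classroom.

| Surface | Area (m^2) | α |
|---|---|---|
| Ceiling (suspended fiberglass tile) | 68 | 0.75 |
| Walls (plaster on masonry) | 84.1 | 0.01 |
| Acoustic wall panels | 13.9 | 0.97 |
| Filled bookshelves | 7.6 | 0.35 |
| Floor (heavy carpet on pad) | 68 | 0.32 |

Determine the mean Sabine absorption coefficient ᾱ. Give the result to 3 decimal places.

Total surface area S = 241.6 m^2.
A = 68×0.75 + 84.1×0.01 + 13.9×0.97 + 7.6×0.35 + 68×0.32 = 89.744 sabins.
ᾱ = 89.744 / 241.6 = 0.371.

0.371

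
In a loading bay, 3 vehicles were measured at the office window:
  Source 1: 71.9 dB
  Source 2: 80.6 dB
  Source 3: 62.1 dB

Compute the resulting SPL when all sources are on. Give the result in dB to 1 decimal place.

81.2 dB

Converting to relative power and adding: 10^(71.9/10) + 10^(80.6/10) + 10^(62.1/10) = 1.319e+08.
Combined level = 10 log₁₀(1.319e+08) = 81.2 dB.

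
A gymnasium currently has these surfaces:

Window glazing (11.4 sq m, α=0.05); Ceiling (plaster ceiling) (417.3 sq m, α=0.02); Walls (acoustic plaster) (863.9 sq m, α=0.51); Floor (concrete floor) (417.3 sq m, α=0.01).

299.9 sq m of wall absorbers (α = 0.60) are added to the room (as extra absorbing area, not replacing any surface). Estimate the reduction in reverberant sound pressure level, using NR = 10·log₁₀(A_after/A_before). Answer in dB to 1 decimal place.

1.5 dB

Total absorption A_before = 11.4*0.05 + 417.3*0.02 + 863.9*0.51 + 417.3*0.01
  = 0.570 + 8.346 + 440.589 + 4.173 = 453.678 sq m sabins.
Added absorption = 299.9 × 0.60 = 179.940 sabins.
A_after = 453.678 + 179.940 = 633.618 sabins.
NR = 10·log₁₀(633.618/453.678) = 1.5 dB.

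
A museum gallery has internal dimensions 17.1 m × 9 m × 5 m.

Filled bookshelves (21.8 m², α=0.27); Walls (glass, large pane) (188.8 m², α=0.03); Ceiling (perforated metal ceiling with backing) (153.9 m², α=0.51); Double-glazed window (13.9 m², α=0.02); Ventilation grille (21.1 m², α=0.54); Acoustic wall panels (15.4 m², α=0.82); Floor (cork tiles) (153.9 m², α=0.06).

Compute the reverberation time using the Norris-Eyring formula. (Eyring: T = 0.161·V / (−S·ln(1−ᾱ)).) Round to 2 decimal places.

S = Σ Sᵢ = 568.8 m².
Absorption A = 21.8·0.27 + 188.8·0.03 + 153.9·0.51 + 13.9·0.02 + 21.1·0.54 + 15.4·0.82 + 153.9·0.06 = 123.573 sabins.
Mean coefficient ᾱ = A/S = 0.2173.
Eyring denominator: −S ln(1−ᾱ) = 139.359.
V = 17.1 × 9 × 5 = 769.5 m³.
RT60 = 0.161 × 769.5 / 139.359 = 0.89 s.

0.89 s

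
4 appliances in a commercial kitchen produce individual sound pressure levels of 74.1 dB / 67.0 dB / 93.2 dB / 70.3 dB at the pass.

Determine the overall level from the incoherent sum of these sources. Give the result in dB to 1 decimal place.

Σ 10^(Lᵢ/10) = 2.131e+09.
Combined level = 10 log₁₀(2.131e+09) = 93.3 dB.

93.3 dB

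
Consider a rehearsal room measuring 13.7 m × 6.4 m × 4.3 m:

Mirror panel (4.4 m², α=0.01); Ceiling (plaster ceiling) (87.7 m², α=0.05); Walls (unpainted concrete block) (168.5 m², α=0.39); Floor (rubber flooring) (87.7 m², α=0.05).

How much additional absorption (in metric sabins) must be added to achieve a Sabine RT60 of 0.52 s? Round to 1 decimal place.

Equivalent absorption area: A₁ = 4.4*0.01 + 87.7*0.05 + 168.5*0.39 + 87.7*0.05 = 74.529 m².
For T = 0.52 s, need A₂ = 0.161·V/T = 0.161·377.024/0.52 = 116.732 sabins.
Additional absorption ΔA = 116.732 − 74.529 = 42.2 sabins.

42.2 sabins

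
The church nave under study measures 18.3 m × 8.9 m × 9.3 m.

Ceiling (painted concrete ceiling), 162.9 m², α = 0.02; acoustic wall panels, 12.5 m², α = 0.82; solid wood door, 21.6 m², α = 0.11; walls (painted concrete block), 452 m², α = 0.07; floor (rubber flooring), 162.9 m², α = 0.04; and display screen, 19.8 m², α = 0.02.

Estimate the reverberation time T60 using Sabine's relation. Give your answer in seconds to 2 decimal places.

Equivalent absorption area: A = 162.9·0.02 + 12.5·0.82 + 21.6·0.11 + 452·0.07 + 162.9·0.04 + 19.8·0.02 = 54.436 m².
Volume V = 18.3 × 8.9 × 9.3 = 1514.691 m³.
Sabine: RT60 = 0.161 × 1514.691 / 54.436 = 4.48 s.

4.48 s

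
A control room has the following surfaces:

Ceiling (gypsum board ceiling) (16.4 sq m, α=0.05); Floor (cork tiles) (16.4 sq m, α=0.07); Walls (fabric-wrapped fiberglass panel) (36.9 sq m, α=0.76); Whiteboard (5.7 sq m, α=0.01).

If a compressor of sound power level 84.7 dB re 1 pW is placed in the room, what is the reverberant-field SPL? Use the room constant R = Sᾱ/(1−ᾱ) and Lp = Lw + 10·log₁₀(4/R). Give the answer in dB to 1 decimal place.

73.7 dB

Σ(Sᵢαᵢ) = 16.4×0.05 + 16.4×0.07 + 36.9×0.76 + 5.7×0.01 = 30.069; total area S = 75.4 sq m.
ᾱ = 30.069/75.4 = 0.3988; R = Sᾱ/(1−ᾱ) = 30.069/(1−0.3988) = 50.015 sq m.
Lp = 84.7 + 10·log₁₀(4/50.015) = 84.7 + (-10.97) = 73.7 dB.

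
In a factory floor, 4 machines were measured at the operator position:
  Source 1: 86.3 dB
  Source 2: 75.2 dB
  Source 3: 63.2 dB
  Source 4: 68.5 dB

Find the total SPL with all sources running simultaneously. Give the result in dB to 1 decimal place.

86.7 dB

Converting to relative power and adding: 10^(86.3/10) + 10^(75.2/10) + 10^(63.2/10) + 10^(68.5/10) = 4.689e+08.
L_total = 10·log₁₀(4.689e+08) = 86.7 dB.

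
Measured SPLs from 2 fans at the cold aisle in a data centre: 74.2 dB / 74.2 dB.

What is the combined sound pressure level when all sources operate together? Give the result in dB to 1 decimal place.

Sum in the linear (power) domain: Σ 10^(Lᵢ/10) = 10^(74.2/10) + 10^(74.2/10) = 5.261e+07.
Combined level = 10 log₁₀(5.261e+07) = 77.2 dB.

77.2 dB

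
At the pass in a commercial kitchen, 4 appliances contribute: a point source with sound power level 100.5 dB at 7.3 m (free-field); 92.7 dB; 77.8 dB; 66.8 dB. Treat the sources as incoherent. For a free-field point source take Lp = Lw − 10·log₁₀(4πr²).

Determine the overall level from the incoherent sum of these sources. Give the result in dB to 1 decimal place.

Source at 7.3 m: Lp = 100.5 − 10·log₁₀(4π·7.3²) = 100.5 − 10·log₁₀(669.662) = 72.2 dB.
Sum in the linear (power) domain: Σ 10^(Lᵢ/10) = 10^(72.2/10) + 10^(92.7/10) + 10^(77.8/10) + 10^(66.8/10) = 1.944e+09.
L_total = 10·log₁₀(1.944e+09) = 92.9 dB.

92.9 dB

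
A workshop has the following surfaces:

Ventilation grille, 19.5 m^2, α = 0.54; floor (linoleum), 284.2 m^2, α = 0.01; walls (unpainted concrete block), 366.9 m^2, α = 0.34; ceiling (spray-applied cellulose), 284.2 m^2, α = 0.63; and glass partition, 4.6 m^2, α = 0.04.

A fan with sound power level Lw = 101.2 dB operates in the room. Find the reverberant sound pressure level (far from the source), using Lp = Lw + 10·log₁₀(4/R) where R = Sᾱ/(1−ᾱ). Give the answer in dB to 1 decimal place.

80.5 dB

Σ(Sᵢαᵢ) = 19.5×0.54 + 284.2×0.01 + 366.9×0.34 + 284.2×0.63 + 4.6×0.04 = 317.348; total area S = 959.4 m^2.
ᾱ = 317.348/959.4 = 0.3308; R = Sᾱ/(1−ᾱ) = 317.348/(1−0.3308) = 474.220 m^2.
Lp = 101.2 + 10·log₁₀(4/474.220) = 101.2 + (-20.74) = 80.5 dB.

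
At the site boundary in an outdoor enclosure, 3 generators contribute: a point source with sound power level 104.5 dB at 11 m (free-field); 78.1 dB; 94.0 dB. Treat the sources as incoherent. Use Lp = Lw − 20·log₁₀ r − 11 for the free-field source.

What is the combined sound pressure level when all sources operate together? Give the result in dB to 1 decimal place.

Source at 11 m: Lp = 104.5 − 20·log₁₀(11) − 11 = 72.7 dB.
Sum in the linear (power) domain: Σ 10^(Lᵢ/10) = 10^(72.7/10) + 10^(78.1/10) + 10^(94.0/10) = 2.595e+09.
Combined level = 10 log₁₀(2.595e+09) = 94.1 dB.

94.1 dB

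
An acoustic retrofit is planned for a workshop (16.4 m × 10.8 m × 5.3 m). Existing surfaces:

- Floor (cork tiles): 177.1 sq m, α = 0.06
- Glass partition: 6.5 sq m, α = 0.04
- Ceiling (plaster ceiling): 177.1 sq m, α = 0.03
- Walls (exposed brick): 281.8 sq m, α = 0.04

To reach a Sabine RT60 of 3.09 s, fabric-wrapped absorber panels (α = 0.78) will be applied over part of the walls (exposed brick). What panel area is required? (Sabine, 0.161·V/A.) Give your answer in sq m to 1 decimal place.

Equivalent absorption area: A₁ = 177.1*0.06 + 6.5*0.04 + 177.1*0.03 + 281.8*0.04 = 27.471 sq m.
Required A₂ = 0.161·938.736/3.09 = 48.911 sabins.
Absorption to add: 48.911 − 27.471 = 21.440 sabins.
Each sq m of panel replacing the walls (exposed brick) adds (0.78 − 0.04) = 0.74 sabins.
Panel area = 21.440 / 0.74 = 29.0 sq m.

29.0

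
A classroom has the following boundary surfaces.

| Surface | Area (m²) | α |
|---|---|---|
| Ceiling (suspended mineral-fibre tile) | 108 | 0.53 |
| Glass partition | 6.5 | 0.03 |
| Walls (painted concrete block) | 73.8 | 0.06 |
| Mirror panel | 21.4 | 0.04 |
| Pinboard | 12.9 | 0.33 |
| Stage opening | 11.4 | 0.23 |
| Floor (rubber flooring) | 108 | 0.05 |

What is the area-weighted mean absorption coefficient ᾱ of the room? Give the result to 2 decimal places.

0.22

S = Σ Sᵢ = 108 + 6.5 + 73.8 + 21.4 + 12.9 + 11.4 + 108 = 342.0 m².
A = 108*0.53 + 6.5*0.03 + 73.8*0.06 + 21.4*0.04 + 12.9*0.33 + 11.4*0.23 + 108*0.05 = 74.998 sabins.
ᾱ = 74.998 / 342.0 = 0.22.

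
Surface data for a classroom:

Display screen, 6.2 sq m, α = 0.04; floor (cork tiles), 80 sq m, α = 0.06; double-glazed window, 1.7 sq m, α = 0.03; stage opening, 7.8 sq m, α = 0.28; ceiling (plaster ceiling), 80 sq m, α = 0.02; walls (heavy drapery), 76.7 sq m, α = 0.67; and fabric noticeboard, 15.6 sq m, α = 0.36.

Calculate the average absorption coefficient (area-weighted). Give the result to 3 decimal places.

S = Σ Sᵢ = 6.2 + 80 + 1.7 + 7.8 + 80 + 76.7 + 15.6 = 268.0 sq m.
A = 6.2*0.04 + 80*0.06 + 1.7*0.03 + 7.8*0.28 + 80*0.02 + 76.7*0.67 + 15.6*0.36 = 65.888 sabins.
ᾱ = 65.888 / 268.0 = 0.246.

0.246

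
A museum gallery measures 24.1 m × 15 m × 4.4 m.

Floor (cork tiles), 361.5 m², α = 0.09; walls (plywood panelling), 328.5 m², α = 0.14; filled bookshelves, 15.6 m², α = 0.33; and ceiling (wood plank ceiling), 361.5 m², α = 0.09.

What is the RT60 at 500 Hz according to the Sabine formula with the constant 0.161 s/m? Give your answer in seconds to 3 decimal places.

2.204 sec

A = Σ Sᵢαᵢ = 361.5*0.09 + 328.5*0.14 + 15.6*0.33 + 361.5*0.09 = 116.208 sabins.
Room volume: 1590.6 m³.
T = 0.161 V/A = 0.161·1590.6/116.208 = 2.204 s.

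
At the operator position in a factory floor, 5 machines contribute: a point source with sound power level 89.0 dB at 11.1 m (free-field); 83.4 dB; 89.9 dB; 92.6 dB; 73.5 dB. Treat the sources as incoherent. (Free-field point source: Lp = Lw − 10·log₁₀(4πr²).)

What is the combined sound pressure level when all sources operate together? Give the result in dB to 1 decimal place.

Source at 11.1 m: Lp = 89.0 − 10·log₁₀(4π·11.1²) = 89.0 − 10·log₁₀(1548.303) = 57.1 dB.
Converting to relative power and adding: 10^(57.1/10) + 10^(83.4/10) + 10^(89.9/10) + 10^(92.6/10) + 10^(73.5/10) = 3.039e+09.
L_total = 10·log₁₀(3.039e+09) = 94.8 dB.

94.8 dB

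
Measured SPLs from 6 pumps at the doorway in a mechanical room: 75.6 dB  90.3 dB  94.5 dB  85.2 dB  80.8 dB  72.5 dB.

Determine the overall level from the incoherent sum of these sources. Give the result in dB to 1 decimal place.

96.4 dB

Σ 10^(Lᵢ/10) = 4.395e+09.
L_total = 10·log₁₀(4.395e+09) = 96.4 dB.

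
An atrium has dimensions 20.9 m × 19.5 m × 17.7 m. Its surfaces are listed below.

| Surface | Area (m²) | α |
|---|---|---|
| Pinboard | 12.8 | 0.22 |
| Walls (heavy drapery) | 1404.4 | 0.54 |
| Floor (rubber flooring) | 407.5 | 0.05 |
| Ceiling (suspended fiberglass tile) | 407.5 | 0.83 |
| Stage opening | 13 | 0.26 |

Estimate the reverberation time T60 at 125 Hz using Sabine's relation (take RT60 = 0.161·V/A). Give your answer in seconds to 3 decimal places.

Summing Sᵢαᵢ: 2.816 + 758.376 + 20.375 + 338.225 + 3.380 → A = 1123.172 sabins.
Volume V = 20.9 × 19.5 × 17.7 = 7213.635 m³.
T = 0.161 V/A = 0.161·7213.635/1123.172 = 1.034 s.

1.034 s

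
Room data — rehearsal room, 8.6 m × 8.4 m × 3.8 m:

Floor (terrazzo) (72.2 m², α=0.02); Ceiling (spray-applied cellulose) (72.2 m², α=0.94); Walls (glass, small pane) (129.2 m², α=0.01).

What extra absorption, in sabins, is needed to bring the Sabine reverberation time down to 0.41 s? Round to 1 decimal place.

Summing Sᵢαᵢ: 1.444 + 67.868 + 1.292 → A₁ = 70.604 sabins.
Target A₂ = 0.161·274.512/0.41 = 107.796 sabins (V = 274.512 m³).
Shortfall: 107.796 − 70.604 = 37.2 sabins.

37.2 sabins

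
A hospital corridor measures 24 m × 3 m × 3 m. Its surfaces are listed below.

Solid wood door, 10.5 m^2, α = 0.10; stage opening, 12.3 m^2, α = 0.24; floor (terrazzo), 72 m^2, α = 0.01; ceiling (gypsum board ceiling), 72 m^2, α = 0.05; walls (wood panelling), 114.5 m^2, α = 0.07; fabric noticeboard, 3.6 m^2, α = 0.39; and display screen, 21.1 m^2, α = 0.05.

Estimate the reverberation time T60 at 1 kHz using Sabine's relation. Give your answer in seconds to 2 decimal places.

Equivalent absorption area: A = 10.5×0.10 + 12.3×0.24 + 72×0.01 + 72×0.05 + 114.5×0.07 + 3.6×0.39 + 21.1×0.05 = 18.796 m^2.
Room volume: 216 m³.
RT60 = 0.161 · V / A = 0.161 × 216 / 18.796 = 1.85 s.

1.85 seconds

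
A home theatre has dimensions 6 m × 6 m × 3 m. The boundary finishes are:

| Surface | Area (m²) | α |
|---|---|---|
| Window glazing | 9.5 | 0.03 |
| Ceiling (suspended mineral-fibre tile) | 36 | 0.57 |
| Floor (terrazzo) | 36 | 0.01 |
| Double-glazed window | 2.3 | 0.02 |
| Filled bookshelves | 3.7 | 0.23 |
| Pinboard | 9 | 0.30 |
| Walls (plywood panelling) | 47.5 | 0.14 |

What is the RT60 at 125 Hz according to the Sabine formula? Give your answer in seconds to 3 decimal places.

Total absorption A = 9.5*0.03 + 36*0.57 + 36*0.01 + 2.3*0.02 + 3.7*0.23 + 9*0.30 + 47.5*0.14
  = 0.285 + 20.520 + 0.360 + 0.046 + 0.851 + 2.700 + 6.650 = 31.412 m² sabins.
Volume V = 6 × 6 × 3 = 108 m³.
Sabine: RT60 = 0.161 × 108 / 31.412 = 0.554 s.

0.554 s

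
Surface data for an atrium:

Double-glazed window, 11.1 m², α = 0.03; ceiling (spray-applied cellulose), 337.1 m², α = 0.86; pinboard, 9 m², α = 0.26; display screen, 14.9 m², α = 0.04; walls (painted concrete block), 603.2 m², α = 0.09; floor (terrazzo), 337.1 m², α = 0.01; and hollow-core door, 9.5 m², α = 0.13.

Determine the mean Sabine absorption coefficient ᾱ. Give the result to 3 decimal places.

0.266

S = Σ Sᵢ = 11.1 + 337.1 + 9 + 14.9 + 603.2 + 337.1 + 9.5 = 1321.9 m².
Weighted sum Σ Sα = 352.069.
ᾱ = A/S = 0.266.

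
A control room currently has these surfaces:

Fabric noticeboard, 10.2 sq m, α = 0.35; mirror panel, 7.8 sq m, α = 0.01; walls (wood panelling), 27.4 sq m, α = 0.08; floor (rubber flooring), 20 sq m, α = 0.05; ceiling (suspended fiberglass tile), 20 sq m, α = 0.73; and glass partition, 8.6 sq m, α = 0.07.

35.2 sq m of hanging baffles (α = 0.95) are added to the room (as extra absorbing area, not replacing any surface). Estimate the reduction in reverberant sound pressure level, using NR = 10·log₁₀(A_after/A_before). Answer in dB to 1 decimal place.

Summing Sᵢαᵢ: 3.570 + 0.078 + 2.192 + 1.000 + 14.600 + 0.602 → A_before = 22.042 sabins.
Treatment contributes 35.2·0.95 = 33.440 sabins.
A_after = 22.042 + 33.440 = 55.482 sabins.
NR = 10·log₁₀(55.482/22.042) = 4.0 dB.

4.0 dB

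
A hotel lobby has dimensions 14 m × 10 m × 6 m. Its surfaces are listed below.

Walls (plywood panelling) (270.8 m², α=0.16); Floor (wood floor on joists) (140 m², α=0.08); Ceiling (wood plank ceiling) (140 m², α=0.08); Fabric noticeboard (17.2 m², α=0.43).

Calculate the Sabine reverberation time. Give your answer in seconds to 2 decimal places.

Summing Sᵢαᵢ: 43.328 + 11.200 + 11.200 + 7.396 → A = 73.124 sabins.
V = 14·10·6 = 840 m³.
RT60 = 0.161 · V / A = 0.161 × 840 / 73.124 = 1.85 s.

1.85 s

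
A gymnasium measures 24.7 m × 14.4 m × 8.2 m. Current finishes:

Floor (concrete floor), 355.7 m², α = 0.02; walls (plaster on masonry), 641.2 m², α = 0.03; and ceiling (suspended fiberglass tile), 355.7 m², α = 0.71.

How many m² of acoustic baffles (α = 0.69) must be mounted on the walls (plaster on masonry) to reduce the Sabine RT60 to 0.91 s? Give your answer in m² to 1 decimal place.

Equivalent absorption area: A₁ = 355.7×0.02 + 641.2×0.03 + 355.7×0.71 = 278.897 m².
Required A₂ = 0.161·2916.576/0.91 = 516.010 sabins.
ΔA needed = 516.010 − 278.897 = 237.113 sabins.
Each m² of panel replacing the walls (plaster on masonry) adds (0.69 − 0.03) = 0.66 sabins.
Area = ΔA/Δα = 237.113/0.66 = 359.3 m².

359.3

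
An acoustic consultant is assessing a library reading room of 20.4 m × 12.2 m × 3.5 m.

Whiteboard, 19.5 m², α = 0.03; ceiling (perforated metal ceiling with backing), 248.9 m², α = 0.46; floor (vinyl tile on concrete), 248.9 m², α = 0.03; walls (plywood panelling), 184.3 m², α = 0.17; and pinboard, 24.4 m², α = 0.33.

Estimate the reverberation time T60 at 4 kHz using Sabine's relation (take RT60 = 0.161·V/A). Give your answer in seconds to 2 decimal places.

0.87 s

Total absorption A = 19.5×0.03 + 248.9×0.46 + 248.9×0.03 + 184.3×0.17 + 24.4×0.33
  = 0.585 + 114.494 + 7.467 + 31.331 + 8.052 = 161.929 m² sabins.
V = 20.4·12.2·3.5 = 871.08 m³.
Sabine: RT60 = 0.161 × 871.08 / 161.929 = 0.87 s.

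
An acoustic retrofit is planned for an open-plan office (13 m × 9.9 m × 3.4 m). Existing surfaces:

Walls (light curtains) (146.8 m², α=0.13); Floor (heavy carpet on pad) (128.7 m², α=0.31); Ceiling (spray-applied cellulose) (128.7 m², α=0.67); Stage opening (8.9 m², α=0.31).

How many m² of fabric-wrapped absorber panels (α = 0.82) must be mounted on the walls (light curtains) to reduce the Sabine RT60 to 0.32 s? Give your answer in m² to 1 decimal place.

104.6

Equivalent absorption area: A₁ = 146.8·0.13 + 128.7·0.31 + 128.7·0.67 + 8.9·0.31 = 147.969 m².
Required A₂ = 0.161·437.58/0.32 = 220.157 sabins.
Absorption to add: 220.157 − 147.969 = 72.188 sabins.
Net gain per m²: Δα = 0.82 − 0.13 = 0.69.
Panel area = 72.188 / 0.69 = 104.6 m².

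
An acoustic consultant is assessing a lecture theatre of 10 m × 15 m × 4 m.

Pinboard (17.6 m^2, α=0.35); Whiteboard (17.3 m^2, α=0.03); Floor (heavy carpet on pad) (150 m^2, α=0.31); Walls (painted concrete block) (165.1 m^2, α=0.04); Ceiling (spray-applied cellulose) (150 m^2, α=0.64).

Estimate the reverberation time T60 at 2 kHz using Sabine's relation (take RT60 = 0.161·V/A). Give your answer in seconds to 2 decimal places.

0.62 seconds

A = Σ Sᵢαᵢ = 17.6*0.35 + 17.3*0.03 + 150*0.31 + 165.1*0.04 + 150*0.64 = 155.783 sabins.
Room volume: 600 m³.
RT60 = 0.161 · V / A = 0.161 × 600 / 155.783 = 0.62 s.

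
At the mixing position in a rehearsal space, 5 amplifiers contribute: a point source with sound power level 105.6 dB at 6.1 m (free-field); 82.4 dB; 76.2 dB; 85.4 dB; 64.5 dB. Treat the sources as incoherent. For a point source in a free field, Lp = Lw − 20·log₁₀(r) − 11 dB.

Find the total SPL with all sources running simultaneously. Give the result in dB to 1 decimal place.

Source at 6.1 m: Lp = 105.6 − 20·log₁₀(6.1) − 11 = 78.9 dB.
Converting to relative power and adding: 10^(78.9/10) + 10^(82.4/10) + 10^(76.2/10) + 10^(85.4/10) + 10^(64.5/10) = 6.426e+08.
L_total = 10·log₁₀(6.426e+08) = 88.1 dB.

88.1 dB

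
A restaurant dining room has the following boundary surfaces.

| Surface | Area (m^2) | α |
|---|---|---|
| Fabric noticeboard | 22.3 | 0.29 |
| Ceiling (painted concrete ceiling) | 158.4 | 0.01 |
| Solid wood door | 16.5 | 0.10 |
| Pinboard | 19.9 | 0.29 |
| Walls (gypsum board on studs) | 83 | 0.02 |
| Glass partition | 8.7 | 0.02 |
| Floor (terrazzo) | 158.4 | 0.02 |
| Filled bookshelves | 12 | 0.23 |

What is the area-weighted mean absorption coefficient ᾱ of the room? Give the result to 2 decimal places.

0.05

Total surface area S = 479.2 m^2.
A = 22.3*0.29 + 158.4*0.01 + 16.5*0.10 + 19.9*0.29 + 83*0.02 + 8.7*0.02 + 158.4*0.02 + 12*0.23 = 23.234 sabins.
ᾱ = A/S = 0.05.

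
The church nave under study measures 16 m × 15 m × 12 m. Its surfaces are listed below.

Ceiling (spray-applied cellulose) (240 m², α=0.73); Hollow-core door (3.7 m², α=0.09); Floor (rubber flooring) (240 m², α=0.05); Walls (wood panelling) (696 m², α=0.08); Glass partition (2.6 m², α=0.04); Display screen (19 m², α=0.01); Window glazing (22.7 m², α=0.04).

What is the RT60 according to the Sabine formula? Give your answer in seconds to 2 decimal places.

1.90 s

Total absorption A = 240*0.73 + 3.7*0.09 + 240*0.05 + 696*0.08 + 2.6*0.04 + 19*0.01 + 22.7*0.04
  = 175.200 + 0.333 + 12.000 + 55.680 + 0.104 + 0.190 + 0.908 = 244.415 m² sabins.
Room volume: 2880 m³.
RT60 = 0.161 · V / A = 0.161 × 2880 / 244.415 = 1.90 s.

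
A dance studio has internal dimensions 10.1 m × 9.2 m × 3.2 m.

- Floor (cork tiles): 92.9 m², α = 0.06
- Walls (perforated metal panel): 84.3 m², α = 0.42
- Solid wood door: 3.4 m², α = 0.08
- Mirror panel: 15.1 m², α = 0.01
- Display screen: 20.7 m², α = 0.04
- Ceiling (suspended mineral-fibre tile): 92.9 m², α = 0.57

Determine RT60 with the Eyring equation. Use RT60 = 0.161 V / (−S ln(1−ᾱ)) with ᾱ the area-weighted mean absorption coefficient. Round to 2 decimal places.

0.42 sec

S = Σ Sᵢ = 309.3 m².
Absorption A = 92.9×0.06 + 84.3×0.42 + 3.4×0.08 + 15.1×0.01 + 20.7×0.04 + 92.9×0.57 = 95.184 sabins.
ᾱ = 95.184 / 309.3 = 0.3077.
Eyring denominator: −S ln(1−ᾱ) = 113.741.
V = 10.1 × 9.2 × 3.2 = 297.344 m³.
T = 0.161·V/[−S·ln(1−ᾱ)] = 0.161·297.344/113.741 = 0.42 s.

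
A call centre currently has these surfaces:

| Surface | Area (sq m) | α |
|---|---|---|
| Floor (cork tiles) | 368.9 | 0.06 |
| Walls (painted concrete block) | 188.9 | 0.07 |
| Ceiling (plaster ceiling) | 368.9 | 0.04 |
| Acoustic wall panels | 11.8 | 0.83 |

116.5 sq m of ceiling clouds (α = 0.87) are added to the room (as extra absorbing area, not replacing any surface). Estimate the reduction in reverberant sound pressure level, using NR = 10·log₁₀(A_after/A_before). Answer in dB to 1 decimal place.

4.3 dB

Summing Sᵢαᵢ: 22.134 + 13.223 + 14.756 + 9.794 → A_before = 59.907 sabins.
Added absorption = 116.5 × 0.87 = 101.355 sabins.
New total A_after = 161.262 sabins.
NR = 10·log₁₀(161.262/59.907) = 4.3 dB.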